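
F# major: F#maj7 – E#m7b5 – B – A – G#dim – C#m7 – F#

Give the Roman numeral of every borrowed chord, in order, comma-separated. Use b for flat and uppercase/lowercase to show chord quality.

In F# major the diatonic chords are F#, G#m, A#m, B, C#, D#m, E#dim. F#maj7, E#m7b5, B and F# are all diatonic. A (A–C#–E) doesn't fit — on degree 3 F# major would have A#m (iii). A is the degree-3 chord of F# minor, so it is the borrowed bIII. G#dim (G#–B–D) is not: scale degree 2 in F# major carries G#m (ii). In F# minor the chord on that degree is G#dim, so here it functions as ii°, borrowed from the parallel minor. C#m7 (C#–E–G#–B) doesn't fit — on degree 5 F# major would have C# (V). C#m7 is the degree-5 chord of F# minor, so it is the borrowed v7.

bIII, ii°, v7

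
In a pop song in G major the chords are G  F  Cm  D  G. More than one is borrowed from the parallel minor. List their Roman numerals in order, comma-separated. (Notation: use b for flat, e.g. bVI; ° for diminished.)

bVII, iv

G major has the diatonic set G, Am, Bm, C, D, Em, F#dim. G and D are both diatonic. F (F–A–C) doesn't fit — on degree 7 G major would have F#dim (vii°). F is the degree-7 chord of G minor, so it is the borrowed bVII. But Cm (C–Eb–G) is foreign: the diatonic IV on degree 4 is C, whereas Cm comes from G minor. It is labeled iv.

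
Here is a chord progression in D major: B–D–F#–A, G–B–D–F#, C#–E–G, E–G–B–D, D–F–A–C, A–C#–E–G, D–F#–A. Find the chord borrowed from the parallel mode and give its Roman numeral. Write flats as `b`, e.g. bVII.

The diatonic triads in D major are D, Em, F#m, G, A, Bm, C#dim. B–D–F#–A = Bm7, G–B–D–F# = Gmaj7, C#–E–G = C#dim, E–G–B–D = Em7, A–C#–E–G = A7 and D–F#–A = D are all diatonic. D–F–A–C is not: scale degree 1 in D major carries D (I). In D minor the chord on that degree is Dm7, so here it functions as i7, borrowed from the parallel minor.

i7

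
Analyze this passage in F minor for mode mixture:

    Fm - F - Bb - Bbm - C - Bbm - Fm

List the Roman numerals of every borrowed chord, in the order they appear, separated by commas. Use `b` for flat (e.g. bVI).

The diatonic triads in F minor (with V from harmonic minor) are Fm, Gdim, Ab, Bbm, C, Db, Eb. Of the given chords, Fm, Bbm and C are diatonic. F (F–A–C) doesn't fit — on degree 1 F minor would have Fm (i). F is the degree-1 chord of F major, so it is the borrowed I. Bb (Bb–D–F) doesn't fit — on degree 4 F minor would have Bbm (iv). Bb is the degree-4 chord of F major, so it is the borrowed IV.

I, IV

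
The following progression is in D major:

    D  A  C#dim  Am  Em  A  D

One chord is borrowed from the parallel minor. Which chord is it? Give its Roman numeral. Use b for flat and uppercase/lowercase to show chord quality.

D major has the diatonic set D, Em, F#m, G, A, Bm, C#dim. Of the given chords, D, A, C#dim and Em are diatonic. Am (A–C–E) is not: scale degree 5 in D major carries A (V). In D minor the chord on that degree is Am, so here it functions as v, borrowed from the parallel minor.

v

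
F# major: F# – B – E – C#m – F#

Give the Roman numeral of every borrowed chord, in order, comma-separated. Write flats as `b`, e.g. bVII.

F# major has the diatonic set F#, G#m, A#m, B, C#, D#m, E#dim. Of the given chords, F# and B are diatonic. E (E–G#–B) doesn't fit — on degree 7 F# major would have E#dim (vii°). E is the degree-7 chord of F# minor, so it is the borrowed bVII. C#m (C#–E–G#) doesn't fit — on degree 5 F# major would have C# (V). C#m is the degree-5 chord of F# minor, so it is the borrowed v.

bVII, v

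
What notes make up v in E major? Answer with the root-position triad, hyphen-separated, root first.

B-D-F#

v is built on scale degree 5, which is B in both E major and its parallel. Stacking thirds in E minor on B gives B–D–F#.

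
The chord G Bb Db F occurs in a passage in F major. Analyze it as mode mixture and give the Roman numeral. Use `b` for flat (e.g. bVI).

iiø7

G is scale degree 2 in F major. G–Bb–Db–F is a half-diminished-seventh chord — the form found in F minor, not the diatonic ii (Gm). Borrowed into F major it is written iiø7.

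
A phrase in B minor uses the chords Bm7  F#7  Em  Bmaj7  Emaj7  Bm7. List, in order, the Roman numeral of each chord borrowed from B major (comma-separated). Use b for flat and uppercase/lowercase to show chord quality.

Imaj7, IVmaj7

The diatonic triads in B minor (with V from harmonic minor) are Bm, C#dim, D, Em, F#, G, A. Bm7, F#7 and Em are all diatonic. Bmaj7 (B–D#–F#–A#) doesn't fit — on degree 1 B minor would have Bm (i). Bmaj7 is the degree-1 chord of B major, so it is the borrowed Imaj7. Emaj7 (E–G#–B–D#) is not: scale degree 4 in B minor carries Em (iv). In B major the chord on that degree is Emaj7, so here it functions as IVmaj7, borrowed from the parallel major.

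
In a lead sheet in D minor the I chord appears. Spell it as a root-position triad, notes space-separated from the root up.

The root, D, is scale degree 1 — the same note in D minor and D major; only the chord quality changes. Building the major chord from the parallel major on D: D–F#–A.

D F# A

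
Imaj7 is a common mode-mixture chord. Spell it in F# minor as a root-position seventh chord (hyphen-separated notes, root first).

Imaj7 is built on scale degree 1, which is F# in both F# minor and its parallel. Stacking thirds in F# major on F# gives F#–A#–C#–E#.

F#-A#-C#-E#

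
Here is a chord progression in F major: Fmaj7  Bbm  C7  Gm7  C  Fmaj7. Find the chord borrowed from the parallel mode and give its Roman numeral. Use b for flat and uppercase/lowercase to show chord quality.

iv

The diatonic triads in F major are F, Gm, Am, Bb, C, Dm, Edim. Of the given chords, Fmaj7, C7, Gm7 and C are diatonic. But Bbm (Bb–Db–F) is foreign: the diatonic IV on degree 4 is Bb, whereas Bbm comes from F minor. It is labeled iv.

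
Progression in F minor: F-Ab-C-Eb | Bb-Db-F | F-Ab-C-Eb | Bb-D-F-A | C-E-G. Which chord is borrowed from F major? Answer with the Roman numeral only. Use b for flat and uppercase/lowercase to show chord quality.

IVmaj7

In F minor (with V from harmonic minor) the diatonic chords are Fm, Gdim, Ab, Bbm, C, Db, Eb. F–Ab–C–Eb = Fm7, Bb–Db–F = Bbm and C–E–G = C are all diatonic. Bb–D–F–A doesn't fit — on degree 4 F minor would have Bbm (iv). Bbmaj7 is the degree-4 chord of F major, so it is the borrowed IVmaj7.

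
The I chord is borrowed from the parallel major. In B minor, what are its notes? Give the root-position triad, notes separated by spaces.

The root, B, is scale degree 1 — the same note in B minor and B major; only the chord quality changes. Building the major chord from the parallel major on B: B–D#–F#.

B D# F#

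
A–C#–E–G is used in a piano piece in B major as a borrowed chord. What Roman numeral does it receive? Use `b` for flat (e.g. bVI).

bVII7

In B major scale degree 7 is A#; A is its lowered form, from B minor. The diatonic chord on degree 7 would be A#dim (vii°), but A–C#–E–G is the dominant-seventh chord from B minor. As a borrowed chord it is labeled bVII7.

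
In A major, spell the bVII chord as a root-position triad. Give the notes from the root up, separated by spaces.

G B D

bVII is built on the lowered scale degree 7. In A major degree 7 is G#; lowered it becomes G. Building the major chord from the parallel minor on G: G–B–D.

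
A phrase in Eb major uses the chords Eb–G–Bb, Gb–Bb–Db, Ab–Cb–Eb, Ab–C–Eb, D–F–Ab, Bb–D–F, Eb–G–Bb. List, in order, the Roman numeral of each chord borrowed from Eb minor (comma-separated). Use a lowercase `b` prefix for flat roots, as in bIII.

bIII, iv

Eb major has the diatonic set Eb, Fm, Gm, Ab, Bb, Cm, Ddim. Eb–G–Bb = Eb, Ab–C–Eb = Ab, D–F–Ab = Ddim and Bb–D–F = Bb all belong to that set. But Gb–Bb–Db is foreign: the diatonic iii on degree 3 is Gm, whereas Gb comes from Eb minor. It is labeled bIII. Ab–Cb–Eb doesn't fit — on degree 4 Eb major would have Ab (IV). Abm is the degree-4 chord of Eb minor, so it is the borrowed iv.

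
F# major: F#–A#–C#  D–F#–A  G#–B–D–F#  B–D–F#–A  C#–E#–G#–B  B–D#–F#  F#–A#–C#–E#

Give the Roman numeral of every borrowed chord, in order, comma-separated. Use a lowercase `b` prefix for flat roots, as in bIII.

In F# major the diatonic chords are F#, G#m, A#m, B, C#, D#m, E#dim. F#–A#–C# = F#, C#–E#–G#–B = C#7, B–D#–F# = B and F#–A#–C#–E# = F#maj7 are all diatonic. D–F#–A is not: scale degree 6 in F# major carries D#m (vi). In F# minor the chord on that degree is D, so here it functions as bVI, borrowed from the parallel minor. G#–B–D–F# is not: scale degree 2 in F# major carries G#m (ii). In F# minor the chord on that degree is G#m7b5, so here it functions as iiø7, borrowed from the parallel minor. B–D–F#–A is not: scale degree 4 in F# major carries B (IV). In F# minor the chord on that degree is Bm7, so here it functions as iv7, borrowed from the parallel minor.

bVI, iiø7, iv7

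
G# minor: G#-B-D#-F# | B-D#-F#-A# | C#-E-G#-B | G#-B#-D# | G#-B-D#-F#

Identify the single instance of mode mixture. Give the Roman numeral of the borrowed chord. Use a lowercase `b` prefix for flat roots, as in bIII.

I

In G# minor (with V from harmonic minor) the diatonic chords are G#m, A#dim, B, C#m, D#, E, F#. G#–B–D#–F# = G#m7, B–D#–F#–A# = Bmaj7 and C#–E–G#–B = C#m7 all belong to that set. G#–B#–D# doesn't fit — on degree 1 G# minor would have G#m (i). G# is the degree-1 chord of G# major, so it is the borrowed I.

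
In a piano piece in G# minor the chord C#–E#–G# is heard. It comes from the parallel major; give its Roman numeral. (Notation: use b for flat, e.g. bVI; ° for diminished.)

IV

C# is scale degree 4 in G# minor. The diatonic chord on degree 4 would be C#m (iv), but C#–E#–G# is the major chord from G# major. As a borrowed chord it is labeled IV.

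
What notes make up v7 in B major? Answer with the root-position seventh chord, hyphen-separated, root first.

v7 is built on scale degree 5, which is F# in both B major and its parallel. In B minor the chord on F# is F#–A–C#–E.

F#-A-C#-E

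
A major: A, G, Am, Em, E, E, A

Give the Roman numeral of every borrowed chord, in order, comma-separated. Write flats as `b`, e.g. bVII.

A major has the diatonic set A, Bm, C#m, D, E, F#m, G#dim. A and E are both diatonic. G (G–B–D) doesn't fit — on degree 7 A major would have G#dim (vii°). G is the degree-7 chord of A minor, so it is the borrowed bVII. But Am (A–C–E) is foreign: the diatonic I on degree 1 is A, whereas Am comes from A minor. It is labeled i. Em (E–G–B) is not: scale degree 5 in A major carries E (V). In A minor the chord on that degree is Em, so here it functions as v, borrowed from the parallel minor.

bVII, i, v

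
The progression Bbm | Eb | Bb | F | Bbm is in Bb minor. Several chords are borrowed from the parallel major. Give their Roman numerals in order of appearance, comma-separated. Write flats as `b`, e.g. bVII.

IV, I

Bb minor has the diatonic set Bbm, Cdim, Db, Ebm, F, Gb, Ab (with V from harmonic minor). Bbm and F are both diatonic. Eb (Eb–G–Bb) is not: scale degree 4 in Bb minor carries Ebm (iv). In Bb major the chord on that degree is Eb, so here it functions as IV, borrowed from the parallel major. But Bb (Bb–D–F) is foreign: the diatonic i on degree 1 is Bbm, whereas Bb comes from Bb major. It is labeled I.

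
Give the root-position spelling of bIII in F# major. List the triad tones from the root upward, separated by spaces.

The root of bIII is the lowered 3rd degree: A# becomes A. Stacking thirds in F# minor on A gives A–C#–E.

A C# E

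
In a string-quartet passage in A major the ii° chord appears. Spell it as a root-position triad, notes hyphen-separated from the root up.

B-D-F

ii° is built on scale degree 2, which is B in both A major and its parallel. Stacking thirds in A minor on B gives B–D–F.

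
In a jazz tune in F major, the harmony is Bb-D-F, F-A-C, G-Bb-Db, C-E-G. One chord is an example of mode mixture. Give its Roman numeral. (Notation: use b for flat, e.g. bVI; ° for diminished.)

The diatonic triads in F major are F, Gm, Am, Bb, C, Dm, Edim. Bb–D–F = Bb, F–A–C = F and C–E–G = C all belong to that set. But G–Bb–Db is foreign: the diatonic ii on degree 2 is Gm, whereas Gdim comes from F minor. It is labeled ii°.

ii°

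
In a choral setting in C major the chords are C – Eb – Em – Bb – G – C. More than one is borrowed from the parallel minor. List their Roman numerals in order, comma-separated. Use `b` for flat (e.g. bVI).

C major has the diatonic set C, Dm, Em, F, G, Am, Bdim. C, Em and G all belong to that set. Eb (Eb–G–Bb) is not: scale degree 3 in C major carries Em (iii). In C minor the chord on that degree is Eb, so here it functions as bIII, borrowed from the parallel minor. But Bb (Bb–D–F) is foreign: the diatonic vii° on degree 7 is Bdim, whereas Bb comes from C minor. It is labeled bVII.

bIII, bVII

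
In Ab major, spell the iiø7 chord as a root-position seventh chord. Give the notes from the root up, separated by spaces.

Bb Db Fb Ab

iiø7 is built on scale degree 2, which is Bb in both Ab major and its parallel. Building the half-diminished-seventh chord from the parallel minor on Bb: Bb–Db–Fb–Ab.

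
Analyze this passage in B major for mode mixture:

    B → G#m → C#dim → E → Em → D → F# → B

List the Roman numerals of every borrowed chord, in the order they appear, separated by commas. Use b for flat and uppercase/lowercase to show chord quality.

B major has the diatonic set B, C#m, D#m, E, F#, G#m, A#dim. B, G#m, E and F# all belong to that set. C#dim (C#–E–G) is not: scale degree 2 in B major carries C#m (ii). In B minor the chord on that degree is C#dim, so here it functions as ii°, borrowed from the parallel minor. Em (E–G–B) is not: scale degree 4 in B major carries E (IV). In B minor the chord on that degree is Em, so here it functions as iv, borrowed from the parallel minor. D (D–F#–A) doesn't fit — on degree 3 B major would have D#m (iii). D is the degree-3 chord of B minor, so it is the borrowed bIII.

ii°, iv, bIII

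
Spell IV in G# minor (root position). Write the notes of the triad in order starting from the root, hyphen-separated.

IV is built on scale degree 4, which is C# in both G# minor and its parallel. In G# major the chord on C# is C#–E#–G#.

C#-E#-G#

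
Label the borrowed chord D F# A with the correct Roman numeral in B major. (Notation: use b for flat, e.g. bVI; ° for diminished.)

In B major scale degree 3 is D#; D is its lowered form, from B minor. Diatonically B major has D#m (iii) on that degree; D–F#–A is instead the major chord native to B minor, so it takes the label bIII.

bIII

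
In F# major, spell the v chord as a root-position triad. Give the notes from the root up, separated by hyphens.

The root, C#, is scale degree 5 — the same note in F# major and F# minor; only the chord quality changes. Building the minor chord from the parallel minor on C#: C#–E–G#.

C#-E-G#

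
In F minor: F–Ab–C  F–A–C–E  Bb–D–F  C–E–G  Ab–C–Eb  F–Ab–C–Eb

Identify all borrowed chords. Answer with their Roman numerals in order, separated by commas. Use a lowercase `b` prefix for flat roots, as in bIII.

Imaj7, IV

In F minor (with V from harmonic minor) the diatonic chords are Fm, Gdim, Ab, Bbm, C, Db, Eb. Of the given chords, F–Ab–C = Fm, C–E–G = C, Ab–C–Eb = Ab and F–Ab–C–Eb = Fm7 are diatonic. F–A–C–E doesn't fit — on degree 1 F minor would have Fm (i). Fmaj7 is the degree-1 chord of F major, so it is the borrowed Imaj7. Bb–D–F is not: scale degree 4 in F minor carries Bbm (iv). In F major the chord on that degree is Bb, so here it functions as IV, borrowed from the parallel major.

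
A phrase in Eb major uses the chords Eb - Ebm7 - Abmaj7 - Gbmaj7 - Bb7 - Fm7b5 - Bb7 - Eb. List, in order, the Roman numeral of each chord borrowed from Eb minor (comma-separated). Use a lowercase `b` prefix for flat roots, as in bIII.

i7, bIIImaj7, iiø7

The diatonic triads in Eb major are Eb, Fm, Gm, Ab, Bb, Cm, Ddim. Eb, Abmaj7 and Bb7 are all diatonic. But Ebm7 (Eb–Gb–Bb–Db) is foreign: the diatonic I on degree 1 is Eb, whereas Ebm7 comes from Eb minor. It is labeled i7. But Gbmaj7 (Gb–Bb–Db–F) is foreign: the diatonic iii on degree 3 is Gm, whereas Gbmaj7 comes from Eb minor. It is labeled bIIImaj7. Fm7b5 (F–Ab–Cb–Eb) doesn't fit — on degree 2 Eb major would have Fm (ii). Fm7b5 is the degree-2 chord of Eb minor, so it is the borrowed iiø7.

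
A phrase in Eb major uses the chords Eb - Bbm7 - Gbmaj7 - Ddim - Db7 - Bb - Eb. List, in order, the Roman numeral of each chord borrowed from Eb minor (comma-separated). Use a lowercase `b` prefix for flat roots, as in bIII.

v7, bIIImaj7, bVII7

Eb major has the diatonic set Eb, Fm, Gm, Ab, Bb, Cm, Ddim. Of the given chords, Eb, Ddim and Bb are diatonic. Bbm7 (Bb–Db–F–Ab) is not: scale degree 5 in Eb major carries Bb (V). In Eb minor the chord on that degree is Bbm7, so here it functions as v7, borrowed from the parallel minor. Gbmaj7 (Gb–Bb–Db–F) doesn't fit — on degree 3 Eb major would have Gm (iii). Gbmaj7 is the degree-3 chord of Eb minor, so it is the borrowed bIIImaj7. Db7 (Db–F–Ab–Cb) is not: scale degree 7 in Eb major carries Ddim (vii°). In Eb minor the chord on that degree is Db7, so here it functions as bVII7, borrowed from the parallel minor.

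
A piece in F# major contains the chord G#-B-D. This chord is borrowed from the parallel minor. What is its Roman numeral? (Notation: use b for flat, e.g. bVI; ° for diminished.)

The root G# is the diatonic 2nd degree of F# major; the borrowing shows in the chord quality. The diatonic chord on degree 2 would be G#m (ii), but G#–B–D is the diminished chord from F# minor. As a borrowed chord it is labeled ii°.

ii°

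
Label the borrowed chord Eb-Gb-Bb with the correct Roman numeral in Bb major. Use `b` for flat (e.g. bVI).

iv

The root Eb is the diatonic 4th degree of Bb major; the borrowing shows in the chord quality. Diatonically Bb major has Eb (IV) on that degree; Eb–Gb–Bb is instead the minor chord native to Bb minor, so it takes the label iv.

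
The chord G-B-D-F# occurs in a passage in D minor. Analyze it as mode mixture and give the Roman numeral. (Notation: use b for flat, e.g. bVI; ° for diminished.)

The root G is the diatonic 4th degree of D minor; the borrowing shows in the chord quality. The diatonic chord on degree 4 would be Gm (iv), but G–B–D–F# is the major-seventh chord from D major. As a borrowed chord it is labeled IVmaj7.

IVmaj7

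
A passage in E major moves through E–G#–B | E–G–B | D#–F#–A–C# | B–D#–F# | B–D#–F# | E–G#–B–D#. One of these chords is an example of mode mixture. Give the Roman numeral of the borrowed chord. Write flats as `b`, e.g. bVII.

In E major the diatonic chords are E, F#m, G#m, A, B, C#m, D#dim. E–G#–B = E, D#–F#–A–C# = D#m7b5, B–D#–F# = B and E–G#–B–D# = Emaj7 all belong to that set. E–G–B doesn't fit — on degree 1 E major would have E (I). Em is the degree-1 chord of E minor, so it is the borrowed i.

i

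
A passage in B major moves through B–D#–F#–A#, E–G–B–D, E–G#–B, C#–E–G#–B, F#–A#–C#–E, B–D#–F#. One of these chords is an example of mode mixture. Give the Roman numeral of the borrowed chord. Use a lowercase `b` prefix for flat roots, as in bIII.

iv7

In B major the diatonic chords are B, C#m, D#m, E, F#, G#m, A#dim. B–D#–F#–A# = Bmaj7, E–G#–B = E, C#–E–G#–B = C#m7, F#–A#–C#–E = F#7 and B–D#–F# = B all belong to that set. E–G–B–D is not: scale degree 4 in B major carries E (IV). In B minor the chord on that degree is Em7, so here it functions as iv7, borrowed from the parallel minor.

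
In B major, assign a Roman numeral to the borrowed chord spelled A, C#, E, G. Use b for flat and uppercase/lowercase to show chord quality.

bVII7

A is the lowered form of scale degree 7 in B major (the diatonic degree 7 is A#). A–C#–E–G is a dominant-seventh chord — the form found in B minor, not the diatonic vii° (A#dim). Borrowed into B major it is written bVII7.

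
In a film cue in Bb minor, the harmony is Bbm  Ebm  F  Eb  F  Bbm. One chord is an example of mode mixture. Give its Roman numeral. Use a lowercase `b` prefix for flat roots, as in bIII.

IV

Bb minor has the diatonic set Bbm, Cdim, Db, Ebm, F, Gb, Ab (with V from harmonic minor). Of the given chords, Bbm, Ebm and F are diatonic. But Eb (Eb–G–Bb) is foreign: the diatonic iv on degree 4 is Ebm, whereas Eb comes from Bb major. It is labeled IV.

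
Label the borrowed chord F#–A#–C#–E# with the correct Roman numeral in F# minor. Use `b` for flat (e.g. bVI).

Imaj7

The root F# is the diatonic 1st degree of F# minor; the borrowing shows in the chord quality. Diatonically F# minor has F#m (i) on that degree; F#–A#–C#–E# is instead the major-seventh chord native to F# major, so it takes the label Imaj7.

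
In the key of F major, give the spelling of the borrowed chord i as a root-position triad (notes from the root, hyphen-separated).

The root, F, is scale degree 1 — the same note in F major and F minor; only the chord quality changes. Stacking thirds in F minor on F gives F–Ab–C.

F-Ab-C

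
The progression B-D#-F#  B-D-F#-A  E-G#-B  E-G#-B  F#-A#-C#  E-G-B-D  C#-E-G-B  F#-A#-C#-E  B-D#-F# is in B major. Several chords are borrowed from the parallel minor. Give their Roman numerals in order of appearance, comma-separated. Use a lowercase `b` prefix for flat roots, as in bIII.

i7, iv7, iiø7

The diatonic triads in B major are B, C#m, D#m, E, F#, G#m, A#dim. B–D#–F# = B, E–G#–B = E, F#–A#–C# = F# and F#–A#–C#–E = F#7 are all diatonic. But B–D–F#–A is foreign: the diatonic I on degree 1 is B, whereas Bm7 comes from B minor. It is labeled i7. E–G–B–D doesn't fit — on degree 4 B major would have E (IV). Em7 is the degree-4 chord of B minor, so it is the borrowed iv7. C#–E–G–B doesn't fit — on degree 2 B major would have C#m (ii). C#m7b5 is the degree-2 chord of B minor, so it is the borrowed iiø7.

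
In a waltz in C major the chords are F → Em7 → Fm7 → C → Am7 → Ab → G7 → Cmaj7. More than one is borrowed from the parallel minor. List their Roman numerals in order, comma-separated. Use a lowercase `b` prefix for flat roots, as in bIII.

C major has the diatonic set C, Dm, Em, F, G, Am, Bdim. F, Em7, C, Am7, G7 and Cmaj7 are all diatonic. Fm7 (F–Ab–C–Eb) is not: scale degree 4 in C major carries F (IV). In C minor the chord on that degree is Fm7, so here it functions as iv7, borrowed from the parallel minor. But Ab (Ab–C–Eb) is foreign: the diatonic vi on degree 6 is Am, whereas Ab comes from C minor. It is labeled bVI.

iv7, bVI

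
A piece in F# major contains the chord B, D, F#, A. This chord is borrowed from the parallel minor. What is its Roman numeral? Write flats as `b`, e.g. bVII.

iv7

The root B is the diatonic 4th degree of F# major; the borrowing shows in the chord quality. Diatonically F# major has B (IV) on that degree; B–D–F#–A is instead the minor-seventh chord native to F# minor, so it takes the label iv7.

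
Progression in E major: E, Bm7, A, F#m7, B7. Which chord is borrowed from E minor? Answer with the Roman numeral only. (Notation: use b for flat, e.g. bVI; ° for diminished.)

v7

The diatonic triads in E major are E, F#m, G#m, A, B, C#m, D#dim. Of the given chords, E, A, F#m7 and B7 are diatonic. Bm7 (B–D–F#–A) is not: scale degree 5 in E major carries B (V). In E minor the chord on that degree is Bm7, so here it functions as v7, borrowed from the parallel minor.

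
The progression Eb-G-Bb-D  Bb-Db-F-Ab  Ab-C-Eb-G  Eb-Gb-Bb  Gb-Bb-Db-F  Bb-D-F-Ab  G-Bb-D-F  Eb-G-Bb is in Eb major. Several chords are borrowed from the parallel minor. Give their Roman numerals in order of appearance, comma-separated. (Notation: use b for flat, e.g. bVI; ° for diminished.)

The diatonic triads in Eb major are Eb, Fm, Gm, Ab, Bb, Cm, Ddim. Eb–G–Bb–D = Ebmaj7, Ab–C–Eb–G = Abmaj7, Bb–D–F–Ab = Bb7, G–Bb–D–F = Gm7 and Eb–G–Bb = Eb are all diatonic. Bb–Db–F–Ab doesn't fit — on degree 5 Eb major would have Bb (V). Bbm7 is the degree-5 chord of Eb minor, so it is the borrowed v7. Eb–Gb–Bb is not: scale degree 1 in Eb major carries Eb (I). In Eb minor the chord on that degree is Ebm, so here it functions as i, borrowed from the parallel minor. But Gb–Bb–Db–F is foreign: the diatonic iii on degree 3 is Gm, whereas Gbmaj7 comes from Eb minor. It is labeled bIIImaj7.

v7, i, bIIImaj7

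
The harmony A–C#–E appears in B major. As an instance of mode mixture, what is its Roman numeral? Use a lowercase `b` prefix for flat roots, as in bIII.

In B major scale degree 7 is A#; A is its lowered form, from B minor. A–C#–E is a major chord — the form found in B minor, not the diatonic vii° (A#dim). Borrowed into B major it is written bVII.

bVII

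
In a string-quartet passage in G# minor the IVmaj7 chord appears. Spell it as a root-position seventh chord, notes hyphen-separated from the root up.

C#-E#-G#-B#

The root, C#, is scale degree 4 — the same note in G# minor and G# major; only the chord quality changes. Stacking thirds in G# major on C# gives C#–E#–G#–B#.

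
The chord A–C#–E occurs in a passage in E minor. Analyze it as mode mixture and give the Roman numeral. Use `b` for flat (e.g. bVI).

IV

A is scale degree 4 in E minor. A–C#–E is a major chord — the form found in E major, not the diatonic iv (Am). Borrowed into E minor it is written IV.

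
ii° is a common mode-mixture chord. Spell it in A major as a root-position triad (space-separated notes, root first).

The root, B, is scale degree 2 — the same note in A major and A minor; only the chord quality changes. Stacking thirds in A minor on B gives B–D–F.

B D F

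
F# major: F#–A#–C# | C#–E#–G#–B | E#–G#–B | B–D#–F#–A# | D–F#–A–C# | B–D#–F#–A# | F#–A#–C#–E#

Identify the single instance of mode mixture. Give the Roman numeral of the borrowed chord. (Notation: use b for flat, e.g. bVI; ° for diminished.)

bVImaj7

F# major has the diatonic set F#, G#m, A#m, B, C#, D#m, E#dim. F#–A#–C# = F#, C#–E#–G#–B = C#7, E#–G#–B = E#dim, B–D#–F#–A# = Bmaj7 and F#–A#–C#–E# = F#maj7 all belong to that set. But D–F#–A–C# is foreign: the diatonic vi on degree 6 is D#m, whereas Dmaj7 comes from F# minor. It is labeled bVImaj7.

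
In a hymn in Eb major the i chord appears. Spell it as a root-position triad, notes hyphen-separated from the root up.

The root, Eb, is scale degree 1 — the same note in Eb major and Eb minor; only the chord quality changes. In Eb minor the chord on Eb is Eb–Gb–Bb.

Eb-Gb-Bb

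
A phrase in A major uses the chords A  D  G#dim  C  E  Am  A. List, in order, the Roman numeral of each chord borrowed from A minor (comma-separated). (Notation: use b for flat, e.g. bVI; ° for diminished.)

bIII, i

In A major the diatonic chords are A, Bm, C#m, D, E, F#m, G#dim. Of the given chords, A, D, G#dim and E are diatonic. But C (C–E–G) is foreign: the diatonic iii on degree 3 is C#m, whereas C comes from A minor. It is labeled bIII. Am (A–C–E) is not: scale degree 1 in A major carries A (I). In A minor the chord on that degree is Am, so here it functions as i, borrowed from the parallel minor.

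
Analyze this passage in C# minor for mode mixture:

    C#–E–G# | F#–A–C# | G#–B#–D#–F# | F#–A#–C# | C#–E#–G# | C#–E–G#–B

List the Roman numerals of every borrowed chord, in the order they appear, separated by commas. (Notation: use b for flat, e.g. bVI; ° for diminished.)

The diatonic triads in C# minor (with V from harmonic minor) are C#m, D#dim, E, F#m, G#, A, B. C#–E–G# = C#m, F#–A–C# = F#m, G#–B#–D#–F# = G#7 and C#–E–G#–B = C#m7 all belong to that set. F#–A#–C# is not: scale degree 4 in C# minor carries F#m (iv). In C# major the chord on that degree is F#, so here it functions as IV, borrowed from the parallel major. But C#–E#–G# is foreign: the diatonic i on degree 1 is C#m, whereas C# comes from C# major. It is labeled I.

IV, I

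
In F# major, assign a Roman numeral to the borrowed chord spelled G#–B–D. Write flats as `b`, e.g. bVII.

ii°

The root G# is the diatonic 2nd degree of F# major; the borrowing shows in the chord quality. The diatonic chord on degree 2 would be G#m (ii), but G#–B–D is the diminished chord from F# minor. As a borrowed chord it is labeled ii°.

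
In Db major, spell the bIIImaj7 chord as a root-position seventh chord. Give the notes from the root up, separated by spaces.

Fb Ab Cb Eb

bIIImaj7 is built on the lowered scale degree 3. In Db major degree 3 is F; lowered it becomes Fb. In Db minor the chord on Fb is Fb–Ab–Cb–Eb.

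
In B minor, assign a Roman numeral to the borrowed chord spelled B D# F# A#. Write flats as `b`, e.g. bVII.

Imaj7

B is scale degree 1 in B minor. Diatonically B minor has Bm (i) on that degree; B–D#–F#–A# is instead the major-seventh chord native to B major, so it takes the label Imaj7.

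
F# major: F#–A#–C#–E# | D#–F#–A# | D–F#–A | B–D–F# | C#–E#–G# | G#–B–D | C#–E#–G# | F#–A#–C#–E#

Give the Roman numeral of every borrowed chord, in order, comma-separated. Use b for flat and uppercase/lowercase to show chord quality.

The diatonic triads in F# major are F#, G#m, A#m, B, C#, D#m, E#dim. F#–A#–C#–E# = F#maj7, D#–F#–A# = D#m and C#–E#–G# = C# are all diatonic. D–F#–A doesn't fit — on degree 6 F# major would have D#m (vi). D is the degree-6 chord of F# minor, so it is the borrowed bVI. B–D–F# is not: scale degree 4 in F# major carries B (IV). In F# minor the chord on that degree is Bm, so here it functions as iv, borrowed from the parallel minor. But G#–B–D is foreign: the diatonic ii on degree 2 is G#m, whereas G#dim comes from F# minor. It is labeled ii°.

bVI, iv, ii°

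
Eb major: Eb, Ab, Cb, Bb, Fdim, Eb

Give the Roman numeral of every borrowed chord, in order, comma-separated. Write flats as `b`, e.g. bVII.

bVI, ii°

In Eb major the diatonic chords are Eb, Fm, Gm, Ab, Bb, Cm, Ddim. Eb, Ab and Bb all belong to that set. But Cb (Cb–Eb–Gb) is foreign: the diatonic vi on degree 6 is Cm, whereas Cb comes from Eb minor. It is labeled bVI. Fdim (F–Ab–Cb) doesn't fit — on degree 2 Eb major would have Fm (ii). Fdim is the degree-2 chord of Eb minor, so it is the borrowed ii°.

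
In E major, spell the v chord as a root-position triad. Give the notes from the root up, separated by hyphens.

B-D-F#

v is built on scale degree 5, which is B in both E major and its parallel. Building the minor chord from the parallel minor on B: B–D–F#.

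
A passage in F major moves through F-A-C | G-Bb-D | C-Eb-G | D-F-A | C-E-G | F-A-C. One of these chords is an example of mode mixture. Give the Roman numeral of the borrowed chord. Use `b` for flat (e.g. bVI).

v

In F major the diatonic chords are F, Gm, Am, Bb, C, Dm, Edim. F–A–C = F, G–Bb–D = Gm, D–F–A = Dm and C–E–G = C all belong to that set. But C–Eb–G is foreign: the diatonic V on degree 5 is C, whereas Cm comes from F minor. It is labeled v.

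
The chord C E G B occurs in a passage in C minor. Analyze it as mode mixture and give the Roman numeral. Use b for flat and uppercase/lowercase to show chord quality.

The root C is the diatonic 1st degree of C minor; the borrowing shows in the chord quality. The diatonic chord on degree 1 would be Cm (i), but C–E–G–B is the major-seventh chord from C major. As a borrowed chord it is labeled Imaj7.

Imaj7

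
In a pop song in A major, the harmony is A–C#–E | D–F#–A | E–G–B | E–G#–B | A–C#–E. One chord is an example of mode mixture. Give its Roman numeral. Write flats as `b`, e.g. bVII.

A major has the diatonic set A, Bm, C#m, D, E, F#m, G#dim. A–C#–E = A, D–F#–A = D and E–G#–B = E are all diatonic. But E–G–B is foreign: the diatonic V on degree 5 is E, whereas Em comes from A minor. It is labeled v.

v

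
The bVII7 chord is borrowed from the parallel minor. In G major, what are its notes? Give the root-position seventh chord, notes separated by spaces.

F A C Eb

Scale degree 7 in G major is F#. bVII7 uses the lowered form, F, taken from G minor. In G minor the chord on F is F–A–C–Eb.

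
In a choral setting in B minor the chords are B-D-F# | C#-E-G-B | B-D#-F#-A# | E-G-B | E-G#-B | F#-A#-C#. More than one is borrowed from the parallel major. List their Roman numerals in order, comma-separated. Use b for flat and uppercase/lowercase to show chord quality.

Imaj7, IV

B minor has the diatonic set Bm, C#dim, D, Em, F#, G, A (with V from harmonic minor). B–D–F# = Bm, C#–E–G–B = C#m7b5, E–G–B = Em and F#–A#–C# = F# all belong to that set. But B–D#–F#–A# is foreign: the diatonic i on degree 1 is Bm, whereas Bmaj7 comes from B major. It is labeled Imaj7. E–G#–B is not: scale degree 4 in B minor carries Em (iv). In B major the chord on that degree is E, so here it functions as IV, borrowed from the parallel major.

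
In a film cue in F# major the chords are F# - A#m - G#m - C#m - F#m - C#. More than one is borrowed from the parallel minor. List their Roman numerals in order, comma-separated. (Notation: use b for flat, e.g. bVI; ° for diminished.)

F# major has the diatonic set F#, G#m, A#m, B, C#, D#m, E#dim. F#, A#m, G#m and C# all belong to that set. But C#m (C#–E–G#) is foreign: the diatonic V on degree 5 is C#, whereas C#m comes from F# minor. It is labeled v. F#m (F#–A–C#) doesn't fit — on degree 1 F# major would have F# (I). F#m is the degree-1 chord of F# minor, so it is the borrowed i.

v, i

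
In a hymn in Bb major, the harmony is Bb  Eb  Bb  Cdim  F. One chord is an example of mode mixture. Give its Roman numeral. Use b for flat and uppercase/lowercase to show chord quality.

ii°

In Bb major the diatonic chords are Bb, Cm, Dm, Eb, F, Gm, Adim. Of the given chords, Bb, Eb and F are diatonic. Cdim (C–Eb–Gb) is not: scale degree 2 in Bb major carries Cm (ii). In Bb minor the chord on that degree is Cdim, so here it functions as ii°, borrowed from the parallel minor.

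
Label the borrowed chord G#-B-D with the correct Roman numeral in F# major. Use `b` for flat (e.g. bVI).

ii°

G# is scale degree 2 in F# major. Diatonically F# major has G#m (ii) on that degree; G#–B–D is instead the diminished chord native to F# minor, so it takes the label ii°.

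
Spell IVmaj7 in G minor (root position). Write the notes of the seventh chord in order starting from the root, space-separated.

C E G B

IVmaj7 is built on scale degree 4, which is C in both G minor and its parallel. Building the major-seventh chord from the parallel major on C: C–E–G–B.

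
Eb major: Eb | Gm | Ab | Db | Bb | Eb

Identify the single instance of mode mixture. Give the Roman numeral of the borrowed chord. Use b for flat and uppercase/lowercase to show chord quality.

In Eb major the diatonic chords are Eb, Fm, Gm, Ab, Bb, Cm, Ddim. Eb, Gm, Ab and Bb are all diatonic. But Db (Db–F–Ab) is foreign: the diatonic vii° on degree 7 is Ddim, whereas Db comes from Eb minor. It is labeled bVII.

bVII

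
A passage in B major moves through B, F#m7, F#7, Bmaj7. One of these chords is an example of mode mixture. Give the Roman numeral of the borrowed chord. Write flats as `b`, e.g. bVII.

v7

In B major the diatonic chords are B, C#m, D#m, E, F#, G#m, A#dim. B, F#7 and Bmaj7 all belong to that set. But F#m7 (F#–A–C#–E) is foreign: the diatonic V on degree 5 is F#, whereas F#m7 comes from B minor. It is labeled v7.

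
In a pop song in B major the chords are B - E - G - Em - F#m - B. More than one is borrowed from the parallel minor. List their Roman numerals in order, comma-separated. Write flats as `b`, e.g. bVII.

bVI, iv, v

The diatonic triads in B major are B, C#m, D#m, E, F#, G#m, A#dim. Of the given chords, B and E are diatonic. G (G–B–D) doesn't fit — on degree 6 B major would have G#m (vi). G is the degree-6 chord of B minor, so it is the borrowed bVI. Em (E–G–B) doesn't fit — on degree 4 B major would have E (IV). Em is the degree-4 chord of B minor, so it is the borrowed iv. F#m (F#–A–C#) is not: scale degree 5 in B major carries F# (V). In B minor the chord on that degree is F#m, so here it functions as v, borrowed from the parallel minor.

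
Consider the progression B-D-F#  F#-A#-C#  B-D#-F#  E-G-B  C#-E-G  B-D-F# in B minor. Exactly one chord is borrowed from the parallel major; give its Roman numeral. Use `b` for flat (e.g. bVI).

The diatonic triads in B minor (with V from harmonic minor) are Bm, C#dim, D, Em, F#, G, A. B–D–F# = Bm, F#–A#–C# = F#, E–G–B = Em and C#–E–G = C#dim all belong to that set. But B–D#–F# is foreign: the diatonic i on degree 1 is Bm, whereas B comes from B major. It is labeled I.

I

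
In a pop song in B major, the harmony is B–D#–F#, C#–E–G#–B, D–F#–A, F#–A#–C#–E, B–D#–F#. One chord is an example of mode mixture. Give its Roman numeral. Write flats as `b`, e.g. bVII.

bIII

The diatonic triads in B major are B, C#m, D#m, E, F#, G#m, A#dim. Of the given chords, B–D#–F# = B, C#–E–G#–B = C#m7 and F#–A#–C#–E = F#7 are diatonic. D–F#–A is not: scale degree 3 in B major carries D#m (iii). In B minor the chord on that degree is D, so here it functions as bIII, borrowed from the parallel minor.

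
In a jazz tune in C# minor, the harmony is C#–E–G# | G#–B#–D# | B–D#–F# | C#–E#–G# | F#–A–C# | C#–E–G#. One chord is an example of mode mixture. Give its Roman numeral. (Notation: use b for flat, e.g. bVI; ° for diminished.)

C# minor has the diatonic set C#m, D#dim, E, F#m, G#, A, B (with V from harmonic minor). C#–E–G# = C#m, G#–B#–D# = G#, B–D#–F# = B and F#–A–C# = F#m all belong to that set. C#–E#–G# is not: scale degree 1 in C# minor carries C#m (i). In C# major the chord on that degree is C#, so here it functions as I, borrowed from the parallel major.

I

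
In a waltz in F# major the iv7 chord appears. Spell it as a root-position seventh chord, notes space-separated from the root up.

B D F# A

The root, B, is scale degree 4 — the same note in F# major and F# minor; only the chord quality changes. Building the minor-seventh chord from the parallel minor on B: B–D–F#–A.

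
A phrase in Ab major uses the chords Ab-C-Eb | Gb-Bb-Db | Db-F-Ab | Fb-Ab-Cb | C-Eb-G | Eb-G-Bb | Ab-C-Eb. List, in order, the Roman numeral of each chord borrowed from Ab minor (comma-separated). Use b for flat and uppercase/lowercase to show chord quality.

In Ab major the diatonic chords are Ab, Bbm, Cm, Db, Eb, Fm, Gdim. Of the given chords, Ab–C–Eb = Ab, Db–F–Ab = Db, C–Eb–G = Cm and Eb–G–Bb = Eb are diatonic. Gb–Bb–Db is not: scale degree 7 in Ab major carries Gdim (vii°). In Ab minor the chord on that degree is Gb, so here it functions as bVII, borrowed from the parallel minor. But Fb–Ab–Cb is foreign: the diatonic vi on degree 6 is Fm, whereas Fb comes from Ab minor. It is labeled bVI.

bVII, bVI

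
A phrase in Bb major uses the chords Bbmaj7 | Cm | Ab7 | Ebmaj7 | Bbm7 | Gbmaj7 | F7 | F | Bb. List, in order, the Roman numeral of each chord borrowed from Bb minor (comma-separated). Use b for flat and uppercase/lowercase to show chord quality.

bVII7, i7, bVImaj7

Bb major has the diatonic set Bb, Cm, Dm, Eb, F, Gm, Adim. Of the given chords, Bbmaj7, Cm, Ebmaj7, F7, F and Bb are diatonic. But Ab7 (Ab–C–Eb–Gb) is foreign: the diatonic vii° on degree 7 is Adim, whereas Ab7 comes from Bb minor. It is labeled bVII7. Bbm7 (Bb–Db–F–Ab) doesn't fit — on degree 1 Bb major would have Bb (I). Bbm7 is the degree-1 chord of Bb minor, so it is the borrowed i7. But Gbmaj7 (Gb–Bb–Db–F) is foreign: the diatonic vi on degree 6 is Gm, whereas Gbmaj7 comes from Bb minor. It is labeled bVImaj7.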